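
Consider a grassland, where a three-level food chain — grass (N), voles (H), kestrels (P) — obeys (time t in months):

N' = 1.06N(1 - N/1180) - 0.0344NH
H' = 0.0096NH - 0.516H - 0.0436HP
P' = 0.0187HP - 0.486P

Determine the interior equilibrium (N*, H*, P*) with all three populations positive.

From dP/dt = 0: 0.0187H* = 0.486, so H* = 26.
From dN/dt = 0: 1.06(1 - N*/1180) = 0.0344·26, giving N* = 1180·(1 - 0.843) = 185.
From dH/dt = 0: 0.0096·185 - 0.516 = 0.0436P*, so P* = 1.26/0.0436 = 28.8.

N* ≈ 185, H* ≈ 26, P* ≈ 28.8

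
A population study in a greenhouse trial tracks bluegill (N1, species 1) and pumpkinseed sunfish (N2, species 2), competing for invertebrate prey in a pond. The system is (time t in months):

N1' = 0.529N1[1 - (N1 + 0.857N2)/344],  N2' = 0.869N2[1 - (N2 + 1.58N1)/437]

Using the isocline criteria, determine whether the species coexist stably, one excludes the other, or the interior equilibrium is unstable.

unstable coexistence (outcome depends on initial conditions)

Compare the nullcline intercepts: K1/α12 = 344/0.857 = 401 < K2 = 437; K2/α21 = 437/1.58 = 277 < K1 = 344.
Since both are reversed, neither can invade when rare; the interior point is a saddle.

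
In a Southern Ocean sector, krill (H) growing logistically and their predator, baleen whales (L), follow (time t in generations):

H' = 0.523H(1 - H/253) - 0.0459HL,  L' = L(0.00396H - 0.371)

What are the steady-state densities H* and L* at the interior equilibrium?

From dL/dt = 0 with L > 0: 0.00396H* = 0.371, so H* = 93.7.
Substitute into dH/dt = 0: 0.523(1 - 93.7/253) = 0.0459L*.
The bracket is 0.63, giving L* = 0.329/0.0459 = 7.17.

H* ≈ 93.7, L* ≈ 7.17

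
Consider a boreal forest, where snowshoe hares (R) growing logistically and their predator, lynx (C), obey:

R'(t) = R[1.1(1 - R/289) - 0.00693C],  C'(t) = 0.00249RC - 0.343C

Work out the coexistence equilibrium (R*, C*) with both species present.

From dC/dt = 0 with C > 0: 0.00249R* = 0.343, so R* = 138.
Substitute into dR/dt = 0: 1.1(1 - 138/289) = 0.00693C*.
The bracket is 0.523, giving C* = 0.576/0.00693 = 83.1.

R* ≈ 138, C* ≈ 83.1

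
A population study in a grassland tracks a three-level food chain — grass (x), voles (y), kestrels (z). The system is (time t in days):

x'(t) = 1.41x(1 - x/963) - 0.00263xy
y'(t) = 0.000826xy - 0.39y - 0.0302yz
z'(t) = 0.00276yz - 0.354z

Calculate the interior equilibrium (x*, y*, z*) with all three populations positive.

x* ≈ 733, y* ≈ 128, z* ≈ 7.12

From dz/dt = 0: 0.00276y* = 0.354, so y* = 128.
From dx/dt = 0: 1.41(1 - x*/963) = 0.00263·128, giving x* = 963·(1 - 0.239) = 733.
From dy/dt = 0: 0.000826·733 - 0.39 = 0.0302z*, so z* = 0.215/0.0302 = 7.12.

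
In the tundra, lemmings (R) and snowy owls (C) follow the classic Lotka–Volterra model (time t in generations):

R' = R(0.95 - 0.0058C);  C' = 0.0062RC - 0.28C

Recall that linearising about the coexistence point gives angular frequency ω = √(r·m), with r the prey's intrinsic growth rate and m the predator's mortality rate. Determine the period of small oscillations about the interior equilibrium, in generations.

T ≈ 12.2 generations

Here r = 0.95 and m = 0.28, so r·m = 0.266.
ω = √0.266 = 0.516 per generation, hence T = 2π/ω ≈ 12.2 generations.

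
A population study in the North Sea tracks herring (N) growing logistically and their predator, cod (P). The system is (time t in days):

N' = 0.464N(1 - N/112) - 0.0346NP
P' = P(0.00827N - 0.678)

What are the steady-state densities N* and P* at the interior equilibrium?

N* ≈ 82, P* ≈ 3.59

From dP/dt = 0 with P > 0: 0.00827N* = 0.678, so N* = 82.
Substitute into dN/dt = 0: 0.464(1 - 82/112) = 0.0346P*.
The bracket is 0.268, giving P* = 0.124/0.0346 = 3.59.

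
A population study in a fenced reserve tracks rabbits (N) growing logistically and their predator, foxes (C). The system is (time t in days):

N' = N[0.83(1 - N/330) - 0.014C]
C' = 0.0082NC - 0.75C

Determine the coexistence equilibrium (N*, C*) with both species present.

From dC/dt = 0 with C > 0: 0.0082N* = 0.75, so N* = 91.5.
Substitute into dN/dt = 0: 0.83(1 - 91.5/330) = 0.014C*.
The bracket is 0.723, giving C* = 0.6/0.014 = 42.9.

N* ≈ 91.5, C* ≈ 42.9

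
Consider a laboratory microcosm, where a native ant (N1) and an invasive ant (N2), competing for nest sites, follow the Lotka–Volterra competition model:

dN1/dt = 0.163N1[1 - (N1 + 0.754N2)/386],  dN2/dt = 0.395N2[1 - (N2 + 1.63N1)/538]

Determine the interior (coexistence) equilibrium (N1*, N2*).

Setting both brackets to zero gives the nullclines N1 + 0.754N2 = 386 and 1.63N1 + N2 = 538.
Substituting N2 = 538 - 1.63N1 into the first: N1(1 - 0.754·1.63) = 386 - 0.754·538.
So N1* = -19.7/-0.229 = 85.8, and then N2* = 538 - 1.63·85.8 = 398.

N1* ≈ 85.8, N2* ≈ 398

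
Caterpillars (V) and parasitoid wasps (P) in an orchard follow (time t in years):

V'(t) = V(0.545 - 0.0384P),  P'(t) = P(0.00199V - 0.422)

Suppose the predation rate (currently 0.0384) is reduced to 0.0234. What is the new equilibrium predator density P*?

At the interior fixed point, setting dV/dt = 0 with V > 0 fixes P* = (prey growth rate)/(VP coefficient) — independent of the other coefficients.
With the change, P* = 0.545/0.0234 = 23.3; it rises from 14.2.

P* ≈ 23.3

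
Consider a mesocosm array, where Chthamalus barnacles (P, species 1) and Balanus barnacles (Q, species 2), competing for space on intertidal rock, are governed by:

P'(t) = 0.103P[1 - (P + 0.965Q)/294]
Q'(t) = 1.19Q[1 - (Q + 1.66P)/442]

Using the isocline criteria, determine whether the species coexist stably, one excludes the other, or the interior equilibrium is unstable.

unstable coexistence (outcome depends on initial conditions)

Compare the nullcline intercepts: K1/α12 = 294/0.965 = 305 < K2 = 442; K2/α21 = 442/1.66 = 266 < K1 = 294.
Since both are reversed, neither can invade when rare; the interior point is a saddle.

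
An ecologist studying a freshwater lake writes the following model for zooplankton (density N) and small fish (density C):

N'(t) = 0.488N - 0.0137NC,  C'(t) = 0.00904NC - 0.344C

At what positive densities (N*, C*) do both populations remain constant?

Set dC/dt = 0 with C > 0: 0.00904N - 0.344 = 0, so N* = 0.344/0.00904 = 38.1.
Set dN/dt = 0 with N > 0: 0.488 - 0.0137C = 0, so C* = 0.488/0.0137 = 35.6.

N* ≈ 38.1, C* ≈ 35.6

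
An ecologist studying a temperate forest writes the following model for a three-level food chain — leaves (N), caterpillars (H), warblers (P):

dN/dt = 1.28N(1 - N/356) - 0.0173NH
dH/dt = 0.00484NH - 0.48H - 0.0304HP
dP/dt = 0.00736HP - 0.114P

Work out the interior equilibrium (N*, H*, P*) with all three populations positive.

From dP/dt = 0: 0.00736H* = 0.114, so H* = 15.5.
From dN/dt = 0: 1.28(1 - N*/356) = 0.0173·15.5, giving N* = 356·(1 - 0.209) = 281.
From dH/dt = 0: 0.00484·281 - 0.48 = 0.0304P*, so P* = 0.882/0.0304 = 29.

N* ≈ 281, H* ≈ 15.5, P* ≈ 29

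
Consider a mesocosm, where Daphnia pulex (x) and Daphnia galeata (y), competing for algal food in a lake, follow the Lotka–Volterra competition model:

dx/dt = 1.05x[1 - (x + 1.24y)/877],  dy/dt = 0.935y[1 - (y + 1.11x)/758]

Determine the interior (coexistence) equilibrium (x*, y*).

x* ≈ 167, y* ≈ 572

Setting both brackets to zero gives the nullclines x + 1.24y = 877 and 1.11x + y = 758.
Substituting y = 758 - 1.11x into the first: x(1 - 1.24·1.11) = 877 - 1.24·758.
So x* = -62.9/-0.376 = 167, and then y* = 758 - 1.11·167 = 572.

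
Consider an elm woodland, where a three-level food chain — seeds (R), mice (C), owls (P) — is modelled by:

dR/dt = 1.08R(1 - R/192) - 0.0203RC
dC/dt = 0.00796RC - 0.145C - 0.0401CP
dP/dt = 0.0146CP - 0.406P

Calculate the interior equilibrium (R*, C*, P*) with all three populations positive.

R* ≈ 91.6, C* ≈ 27.8, P* ≈ 14.6

From dP/dt = 0: 0.0146C* = 0.406, so C* = 27.8.
From dR/dt = 0: 1.08(1 - R*/192) = 0.0203·27.8, giving R* = 192·(1 - 0.523) = 91.6.
From dC/dt = 0: 0.00796·91.6 - 0.145 = 0.0401P*, so P* = 0.584/0.0401 = 14.6.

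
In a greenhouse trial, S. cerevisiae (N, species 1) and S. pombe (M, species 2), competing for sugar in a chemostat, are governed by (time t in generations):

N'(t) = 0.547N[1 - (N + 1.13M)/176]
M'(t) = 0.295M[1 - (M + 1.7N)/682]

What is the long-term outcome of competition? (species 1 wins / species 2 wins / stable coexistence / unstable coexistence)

species 2 excludes species 1

Compare the nullcline intercepts: K1/α12 = 176/1.13 = 156 < K2 = 682; K2/α21 = 682/1.7 = 401 > K1 = 176.
Since the inequalities point opposite ways, species 2 can invade but species 1 cannot.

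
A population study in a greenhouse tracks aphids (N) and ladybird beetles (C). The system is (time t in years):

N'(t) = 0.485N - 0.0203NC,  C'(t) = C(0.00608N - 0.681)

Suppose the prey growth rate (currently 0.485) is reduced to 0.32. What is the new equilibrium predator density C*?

At the interior fixed point, setting dN/dt = 0 with N > 0 fixes C* = (prey growth rate)/(NC coefficient) — independent of the other coefficients.
With the change, C* = 0.32/0.0203 = 15.8; it falls from 23.9.

C* ≈ 15.8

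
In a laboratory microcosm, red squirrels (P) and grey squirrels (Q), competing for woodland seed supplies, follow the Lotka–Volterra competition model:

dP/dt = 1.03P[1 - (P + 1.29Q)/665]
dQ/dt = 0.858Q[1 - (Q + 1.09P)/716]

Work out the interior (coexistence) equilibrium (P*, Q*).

Setting both brackets to zero gives the nullclines P + 1.29Q = 665 and 1.09P + Q = 716.
Substituting Q = 716 - 1.09P into the first: P(1 - 1.29·1.09) = 665 - 1.29·716.
So P* = -259/-0.406 = 637, and then Q* = 716 - 1.09·637 = 21.8.

P* ≈ 637, Q* ≈ 21.8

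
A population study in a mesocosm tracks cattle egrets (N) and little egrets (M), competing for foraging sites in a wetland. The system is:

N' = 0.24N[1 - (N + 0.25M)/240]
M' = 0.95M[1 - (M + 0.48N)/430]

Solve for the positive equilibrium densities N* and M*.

N* ≈ 151, M* ≈ 358

Setting both brackets to zero gives the nullclines N + 0.25M = 240 and 0.48N + M = 430.
Substituting M = 430 - 0.48N into the first: N(1 - 0.25·0.48) = 240 - 0.25·430.
So N* = 132/0.88 = 151, and then M* = 430 - 0.48·151 = 358.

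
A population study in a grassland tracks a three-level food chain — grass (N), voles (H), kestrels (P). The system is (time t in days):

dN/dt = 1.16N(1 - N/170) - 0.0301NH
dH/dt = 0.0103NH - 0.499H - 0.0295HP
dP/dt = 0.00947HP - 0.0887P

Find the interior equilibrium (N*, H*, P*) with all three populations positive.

N* ≈ 129, H* ≈ 9.37, P* ≈ 28

From dP/dt = 0: 0.00947H* = 0.0887, so H* = 9.37.
From dN/dt = 0: 1.16(1 - N*/170) = 0.0301·9.37, giving N* = 170·(1 - 0.243) = 129.
From dH/dt = 0: 0.0103·129 - 0.499 = 0.0295P*, so P* = 0.826/0.0295 = 28.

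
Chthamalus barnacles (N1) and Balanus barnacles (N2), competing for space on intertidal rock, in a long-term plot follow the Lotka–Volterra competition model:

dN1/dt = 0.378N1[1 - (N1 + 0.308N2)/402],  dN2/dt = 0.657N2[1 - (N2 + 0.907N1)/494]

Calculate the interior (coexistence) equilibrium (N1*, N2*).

N1* ≈ 347, N2* ≈ 180

Setting both brackets to zero gives the nullclines N1 + 0.308N2 = 402 and 0.907N1 + N2 = 494.
Substituting N2 = 494 - 0.907N1 into the first: N1(1 - 0.308·0.907) = 402 - 0.308·494.
So N1* = 250/0.721 = 347, and then N2* = 494 - 0.907·347 = 180.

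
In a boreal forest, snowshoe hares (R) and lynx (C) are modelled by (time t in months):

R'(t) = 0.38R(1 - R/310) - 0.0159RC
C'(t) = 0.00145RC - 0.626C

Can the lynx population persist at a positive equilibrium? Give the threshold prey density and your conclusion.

Threshold R = 432; K < 432, so no, the predator goes extinct.

The predator equation gives dC/dt > 0 only when R > 0.626/0.00145 = 432.
Without the predator, R → K = 310. Since 310 < 432, the predator cannot invade.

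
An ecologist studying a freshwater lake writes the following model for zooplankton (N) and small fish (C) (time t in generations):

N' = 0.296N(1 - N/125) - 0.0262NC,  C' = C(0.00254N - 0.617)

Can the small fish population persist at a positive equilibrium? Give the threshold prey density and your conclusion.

The predator equation gives dC/dt > 0 only when N > 0.617/0.00254 = 243.
Without the predator, N → K = 125. Since 125 < 243, the predator cannot invade.

Threshold N = 243; K < 243, so no, the predator goes extinct.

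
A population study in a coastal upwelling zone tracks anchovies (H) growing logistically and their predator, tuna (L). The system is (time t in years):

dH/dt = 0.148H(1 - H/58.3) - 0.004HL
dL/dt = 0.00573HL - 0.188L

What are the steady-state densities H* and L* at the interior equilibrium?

H* ≈ 32.8, L* ≈ 16.2

From dL/dt = 0 with L > 0: 0.00573H* = 0.188, so H* = 32.8.
Substitute into dH/dt = 0: 0.148(1 - 32.8/58.3) = 0.004L*.
The bracket is 0.437, giving L* = 0.0647/0.004 = 16.2.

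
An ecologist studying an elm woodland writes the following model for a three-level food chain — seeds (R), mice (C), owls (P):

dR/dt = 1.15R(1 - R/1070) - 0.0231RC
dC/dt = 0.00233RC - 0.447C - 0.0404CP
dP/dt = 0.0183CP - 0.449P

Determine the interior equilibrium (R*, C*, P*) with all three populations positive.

From dP/dt = 0: 0.0183C* = 0.449, so C* = 24.5.
From dR/dt = 0: 1.15(1 - R*/1070) = 0.0231·24.5, giving R* = 1070·(1 - 0.493) = 543.
From dC/dt = 0: 0.00233·543 - 0.447 = 0.0404P*, so P* = 0.817/0.0404 = 20.2.

R* ≈ 543, C* ≈ 24.5, P* ≈ 20.2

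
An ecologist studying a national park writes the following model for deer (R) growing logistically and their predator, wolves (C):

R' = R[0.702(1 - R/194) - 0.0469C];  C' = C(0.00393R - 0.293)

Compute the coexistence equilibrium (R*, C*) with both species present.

From dC/dt = 0 with C > 0: 0.00393R* = 0.293, so R* = 74.6.
Substitute into dR/dt = 0: 0.702(1 - 74.6/194) = 0.0469C*.
The bracket is 0.616, giving C* = 0.432/0.0469 = 9.22.

R* ≈ 74.6, C* ≈ 9.22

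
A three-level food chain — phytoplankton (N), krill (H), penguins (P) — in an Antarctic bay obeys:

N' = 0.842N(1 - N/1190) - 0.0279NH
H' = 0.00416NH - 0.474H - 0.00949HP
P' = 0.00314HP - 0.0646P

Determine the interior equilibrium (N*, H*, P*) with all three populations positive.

From dP/dt = 0: 0.00314H* = 0.0646, so H* = 20.6.
From dN/dt = 0: 0.842(1 - N*/1190) = 0.0279·20.6, giving N* = 1190·(1 - 0.682) = 379.
From dH/dt = 0: 0.00416·379 - 0.474 = 0.00949P*, so P* = 1.1/0.00949 = 116.

N* ≈ 379, H* ≈ 20.6, P* ≈ 116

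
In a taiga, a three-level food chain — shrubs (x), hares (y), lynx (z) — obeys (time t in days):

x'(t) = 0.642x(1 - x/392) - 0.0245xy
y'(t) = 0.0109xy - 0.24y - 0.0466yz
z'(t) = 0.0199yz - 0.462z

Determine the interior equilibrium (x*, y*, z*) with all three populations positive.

From dz/dt = 0: 0.0199y* = 0.462, so y* = 23.2.
From dx/dt = 0: 0.642(1 - x*/392) = 0.0245·23.2, giving x* = 392·(1 - 0.886) = 44.7.
From dy/dt = 0: 0.0109·44.7 - 0.24 = 0.0466z*, so z* = 0.247/0.0466 = 5.31.

x* ≈ 44.7, y* ≈ 23.2, z* ≈ 5.31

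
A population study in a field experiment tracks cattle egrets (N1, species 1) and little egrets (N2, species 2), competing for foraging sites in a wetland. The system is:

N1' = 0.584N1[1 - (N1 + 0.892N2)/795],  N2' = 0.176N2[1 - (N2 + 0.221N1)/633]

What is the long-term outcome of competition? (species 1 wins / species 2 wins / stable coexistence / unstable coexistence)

stable coexistence

Compare the nullcline intercepts: K1/α12 = 795/0.892 = 891 > K2 = 633; K2/α21 = 633/0.221 = 2860 > K1 = 795.
Since both inequalities hold, each species can invade when rare, so the interior equilibrium is stable.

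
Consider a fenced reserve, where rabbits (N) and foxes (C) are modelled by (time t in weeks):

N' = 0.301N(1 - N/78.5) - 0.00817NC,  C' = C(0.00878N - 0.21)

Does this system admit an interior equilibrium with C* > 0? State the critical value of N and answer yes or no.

Threshold N = 23.9; K > 23.9, so yes, the predator persists.

The predator equation gives dC/dt > 0 only when N > 0.21/0.00878 = 23.9.
Without the predator, N → K = 78.5. Since 78.5 > 23.9, the predator can invade and persist.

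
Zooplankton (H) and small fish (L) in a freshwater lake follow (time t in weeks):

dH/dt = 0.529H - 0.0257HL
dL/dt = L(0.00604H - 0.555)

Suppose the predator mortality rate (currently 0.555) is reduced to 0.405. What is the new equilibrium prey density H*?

H* ≈ 67.1

At the interior fixed point, setting dL/dt = 0 with L > 0 fixes H* = (predator death rate)/(HL coefficient) — independent of the other coefficients.
With the change, H* = 0.405/0.00604 = 67.1; it falls from 91.9.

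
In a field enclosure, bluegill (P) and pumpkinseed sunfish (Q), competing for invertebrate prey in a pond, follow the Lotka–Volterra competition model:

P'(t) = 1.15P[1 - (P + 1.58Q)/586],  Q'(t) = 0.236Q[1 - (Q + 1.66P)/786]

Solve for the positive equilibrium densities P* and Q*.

P* ≈ 404, Q* ≈ 115

Setting both brackets to zero gives the nullclines P + 1.58Q = 586 and 1.66P + Q = 786.
Substituting Q = 786 - 1.66P into the first: P(1 - 1.58·1.66) = 586 - 1.58·786.
So P* = -656/-1.62 = 404, and then Q* = 786 - 1.66·404 = 115.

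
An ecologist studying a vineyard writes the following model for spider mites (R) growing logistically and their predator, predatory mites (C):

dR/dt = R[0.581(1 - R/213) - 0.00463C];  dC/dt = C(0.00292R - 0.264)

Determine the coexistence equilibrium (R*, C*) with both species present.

R* ≈ 90.4, C* ≈ 72.2

From dC/dt = 0 with C > 0: 0.00292R* = 0.264, so R* = 90.4.
Substitute into dR/dt = 0: 0.581(1 - 90.4/213) = 0.00463C*.
The bracket is 0.576, giving C* = 0.334/0.00463 = 72.2.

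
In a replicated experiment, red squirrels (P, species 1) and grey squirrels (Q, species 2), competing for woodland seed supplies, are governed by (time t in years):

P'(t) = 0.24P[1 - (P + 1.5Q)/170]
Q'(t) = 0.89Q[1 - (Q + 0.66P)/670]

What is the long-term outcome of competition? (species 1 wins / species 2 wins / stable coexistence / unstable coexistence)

species 2 excludes species 1

Compare the nullcline intercepts: K1/α12 = 170/1.5 = 113 < K2 = 670; K2/α21 = 670/0.66 = 1020 > K1 = 170.
Since the inequalities point opposite ways, species 2 can invade but species 1 cannot.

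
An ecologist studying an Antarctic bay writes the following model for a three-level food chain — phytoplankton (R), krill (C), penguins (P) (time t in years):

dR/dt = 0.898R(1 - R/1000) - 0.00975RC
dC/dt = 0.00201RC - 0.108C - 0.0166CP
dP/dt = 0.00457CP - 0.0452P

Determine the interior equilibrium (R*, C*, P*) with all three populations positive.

From dP/dt = 0: 0.00457C* = 0.0452, so C* = 9.89.
From dR/dt = 0: 0.898(1 - R*/1000) = 0.00975·9.89, giving R* = 1000·(1 - 0.107) = 893.
From dC/dt = 0: 0.00201·893 - 0.108 = 0.0166P*, so P* = 1.69/0.0166 = 102.

R* ≈ 893, C* ≈ 9.89, P* ≈ 102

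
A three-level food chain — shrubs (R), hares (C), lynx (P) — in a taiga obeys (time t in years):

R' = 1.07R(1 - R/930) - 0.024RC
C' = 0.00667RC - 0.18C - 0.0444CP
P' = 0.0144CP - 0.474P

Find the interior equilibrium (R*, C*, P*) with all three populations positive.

From dP/dt = 0: 0.0144C* = 0.474, so C* = 32.9.
From dR/dt = 0: 1.07(1 - R*/930) = 0.024·32.9, giving R* = 930·(1 - 0.738) = 243.
From dC/dt = 0: 0.00667·243 - 0.18 = 0.0444P*, so P* = 1.44/0.0444 = 32.5.

R* ≈ 243, C* ≈ 32.9, P* ≈ 32.5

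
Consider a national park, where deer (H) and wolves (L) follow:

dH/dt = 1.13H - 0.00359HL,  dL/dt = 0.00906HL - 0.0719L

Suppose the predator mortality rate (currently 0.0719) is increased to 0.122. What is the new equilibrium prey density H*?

H* ≈ 13.5

At the interior fixed point, setting dL/dt = 0 with L > 0 fixes H* = (predator death rate)/(HL coefficient) — independent of the other coefficients.
With the change, H* = 0.122/0.00906 = 13.5; it rises from 7.94.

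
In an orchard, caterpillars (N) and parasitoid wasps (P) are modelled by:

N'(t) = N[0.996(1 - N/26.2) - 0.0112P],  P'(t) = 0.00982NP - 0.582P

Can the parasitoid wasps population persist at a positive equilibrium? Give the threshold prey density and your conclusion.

Threshold N = 59.3; K < 59.3, so no, the predator goes extinct.

The predator equation gives dP/dt > 0 only when N > 0.582/0.00982 = 59.3.
Without the predator, N → K = 26.2. Since 26.2 < 59.3, the predator cannot invade.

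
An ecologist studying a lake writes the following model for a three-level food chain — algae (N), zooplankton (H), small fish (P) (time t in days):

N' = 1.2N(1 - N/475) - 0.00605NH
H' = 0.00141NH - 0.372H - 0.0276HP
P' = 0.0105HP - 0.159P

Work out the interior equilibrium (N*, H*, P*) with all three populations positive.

N* ≈ 439, H* ≈ 15.1, P* ≈ 8.94

From dP/dt = 0: 0.0105H* = 0.159, so H* = 15.1.
From dN/dt = 0: 1.2(1 - N*/475) = 0.00605·15.1, giving N* = 475·(1 - 0.0763) = 439.
From dH/dt = 0: 0.00141·439 - 0.372 = 0.0276P*, so P* = 0.247/0.0276 = 8.94.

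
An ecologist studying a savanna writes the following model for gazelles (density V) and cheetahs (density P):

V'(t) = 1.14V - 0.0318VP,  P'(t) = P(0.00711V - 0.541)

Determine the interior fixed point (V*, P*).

V* ≈ 76.1, P* ≈ 35.8

Set dP/dt = 0 with P > 0: 0.00711V - 0.541 = 0, so V* = 0.541/0.00711 = 76.1.
Set dV/dt = 0 with V > 0: 1.14 - 0.0318P = 0, so P* = 1.14/0.0318 = 35.8.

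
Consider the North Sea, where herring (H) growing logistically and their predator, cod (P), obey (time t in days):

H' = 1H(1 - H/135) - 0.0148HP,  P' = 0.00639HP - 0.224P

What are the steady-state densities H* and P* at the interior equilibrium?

From dP/dt = 0 with P > 0: 0.00639H* = 0.224, so H* = 35.1.
Substitute into dH/dt = 0: 1(1 - 35.1/135) = 0.0148P*.
The bracket is 0.74, giving P* = 0.74/0.0148 = 50.

H* ≈ 35.1, P* ≈ 50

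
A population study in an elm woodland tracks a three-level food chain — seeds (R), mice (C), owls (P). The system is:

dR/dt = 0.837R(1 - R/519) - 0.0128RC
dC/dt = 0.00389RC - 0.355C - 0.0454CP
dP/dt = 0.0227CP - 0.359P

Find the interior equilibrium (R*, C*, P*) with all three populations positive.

From dP/dt = 0: 0.0227C* = 0.359, so C* = 15.8.
From dR/dt = 0: 0.837(1 - R*/519) = 0.0128·15.8, giving R* = 519·(1 - 0.242) = 393.
From dC/dt = 0: 0.00389·393 - 0.355 = 0.0454P*, so P* = 1.18/0.0454 = 25.9.

R* ≈ 393, C* ≈ 15.8, P* ≈ 25.9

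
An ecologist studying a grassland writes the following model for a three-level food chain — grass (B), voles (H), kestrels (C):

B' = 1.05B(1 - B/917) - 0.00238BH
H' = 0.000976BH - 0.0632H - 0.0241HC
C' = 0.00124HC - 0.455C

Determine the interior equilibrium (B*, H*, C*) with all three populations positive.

From dC/dt = 0: 0.00124H* = 0.455, so H* = 367.
From dB/dt = 0: 1.05(1 - B*/917) = 0.00238·367, giving B* = 917·(1 - 0.832) = 154.
From dH/dt = 0: 0.000976·154 - 0.0632 = 0.0241C*, so C* = 0.0874/0.0241 = 3.63.

B* ≈ 154, H* ≈ 367, C* ≈ 3.63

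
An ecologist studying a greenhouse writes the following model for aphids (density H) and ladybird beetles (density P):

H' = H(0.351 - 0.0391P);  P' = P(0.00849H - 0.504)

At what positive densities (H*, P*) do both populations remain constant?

Set dP/dt = 0 with P > 0: 0.00849H - 0.504 = 0, so H* = 0.504/0.00849 = 59.4.
Set dH/dt = 0 with H > 0: 0.351 - 0.0391P = 0, so P* = 0.351/0.0391 = 8.98.

H* ≈ 59.4, P* ≈ 8.98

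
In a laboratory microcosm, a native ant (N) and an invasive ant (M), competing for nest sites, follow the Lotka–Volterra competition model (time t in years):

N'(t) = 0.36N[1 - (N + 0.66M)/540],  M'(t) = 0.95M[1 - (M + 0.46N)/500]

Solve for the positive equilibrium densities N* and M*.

Setting both brackets to zero gives the nullclines N + 0.66M = 540 and 0.46N + M = 500.
Substituting M = 500 - 0.46N into the first: N(1 - 0.66·0.46) = 540 - 0.66·500.
So N* = 210/0.696 = 302, and then M* = 500 - 0.46·302 = 361.

N* ≈ 302, M* ≈ 361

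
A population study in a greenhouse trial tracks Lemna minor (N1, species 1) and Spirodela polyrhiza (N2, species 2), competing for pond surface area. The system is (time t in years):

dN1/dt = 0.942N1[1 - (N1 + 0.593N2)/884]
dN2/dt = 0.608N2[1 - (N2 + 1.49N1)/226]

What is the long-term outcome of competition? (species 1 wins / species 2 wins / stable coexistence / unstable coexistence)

species 1 excludes species 2

Compare the nullcline intercepts: K1/α12 = 884/0.593 = 1490 > K2 = 226; K2/α21 = 226/1.49 = 152 < K1 = 884.
Since the inequalities point opposite ways, species 1 can invade but species 2 cannot.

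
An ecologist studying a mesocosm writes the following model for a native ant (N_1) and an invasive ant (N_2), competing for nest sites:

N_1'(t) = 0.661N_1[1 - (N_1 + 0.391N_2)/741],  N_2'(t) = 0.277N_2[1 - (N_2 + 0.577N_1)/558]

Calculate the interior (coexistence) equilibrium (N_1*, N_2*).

N_1* ≈ 675, N_2* ≈ 168

Setting both brackets to zero gives the nullclines N_1 + 0.391N_2 = 741 and 0.577N_1 + N_2 = 558.
Substituting N_2 = 558 - 0.577N_1 into the first: N_1(1 - 0.391·0.577) = 741 - 0.391·558.
So N_1* = 523/0.774 = 675, and then N_2* = 558 - 0.577·675 = 168.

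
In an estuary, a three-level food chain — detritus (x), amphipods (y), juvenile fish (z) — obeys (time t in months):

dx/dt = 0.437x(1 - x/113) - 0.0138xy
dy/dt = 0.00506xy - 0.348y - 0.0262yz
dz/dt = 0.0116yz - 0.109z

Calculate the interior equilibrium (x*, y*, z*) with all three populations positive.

From dz/dt = 0: 0.0116y* = 0.109, so y* = 9.4.
From dx/dt = 0: 0.437(1 - x*/113) = 0.0138·9.4, giving x* = 113·(1 - 0.297) = 79.5.
From dy/dt = 0: 0.00506·79.5 - 0.348 = 0.0262z*, so z* = 0.0541/0.0262 = 2.07.

x* ≈ 79.5, y* ≈ 9.4, z* ≈ 2.07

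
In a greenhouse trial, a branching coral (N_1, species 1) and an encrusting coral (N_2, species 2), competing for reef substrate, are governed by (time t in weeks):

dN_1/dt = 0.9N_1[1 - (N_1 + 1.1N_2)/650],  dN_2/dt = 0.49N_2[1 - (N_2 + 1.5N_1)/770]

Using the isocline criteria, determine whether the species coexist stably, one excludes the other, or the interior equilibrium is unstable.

unstable coexistence (outcome depends on initial conditions)

Compare the nullcline intercepts: K1/α12 = 650/1.1 = 591 < K2 = 770; K2/α21 = 770/1.5 = 513 < K1 = 650.
Since both are reversed, neither can invade when rare; the interior point is a saddle.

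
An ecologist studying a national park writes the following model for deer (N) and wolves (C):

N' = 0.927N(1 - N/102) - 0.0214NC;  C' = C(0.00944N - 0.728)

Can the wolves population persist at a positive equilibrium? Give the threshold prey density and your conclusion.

Threshold N = 77.1; K > 77.1, so yes, the predator persists.

The predator equation gives dC/dt > 0 only when N > 0.728/0.00944 = 77.1.
Without the predator, N → K = 102. Since 102 > 77.1, the predator can invade and persist.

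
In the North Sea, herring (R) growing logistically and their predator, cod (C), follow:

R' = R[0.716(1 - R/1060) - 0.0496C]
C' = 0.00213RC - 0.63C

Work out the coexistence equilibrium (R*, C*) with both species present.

From dC/dt = 0 with C > 0: 0.00213R* = 0.63, so R* = 296.
Substitute into dR/dt = 0: 0.716(1 - 296/1060) = 0.0496C*.
The bracket is 0.721, giving C* = 0.516/0.0496 = 10.4.

R* ≈ 296, C* ≈ 10.4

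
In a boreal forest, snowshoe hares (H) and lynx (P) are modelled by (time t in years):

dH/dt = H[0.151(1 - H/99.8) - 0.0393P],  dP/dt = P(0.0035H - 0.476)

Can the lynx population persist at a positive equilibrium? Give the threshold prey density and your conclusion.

The predator equation gives dP/dt > 0 only when H > 0.476/0.0035 = 136.
Without the predator, H → K = 99.8. Since 99.8 < 136, the predator cannot invade.

Threshold H = 136; K < 136, so no, the predator goes extinct.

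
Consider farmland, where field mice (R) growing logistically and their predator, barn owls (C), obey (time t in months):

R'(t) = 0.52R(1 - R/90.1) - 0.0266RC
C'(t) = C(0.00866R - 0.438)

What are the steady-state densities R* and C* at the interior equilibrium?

R* ≈ 50.6, C* ≈ 8.58

From dC/dt = 0 with C > 0: 0.00866R* = 0.438, so R* = 50.6.
Substitute into dR/dt = 0: 0.52(1 - 50.6/90.1) = 0.0266C*.
The bracket is 0.439, giving C* = 0.228/0.0266 = 8.58.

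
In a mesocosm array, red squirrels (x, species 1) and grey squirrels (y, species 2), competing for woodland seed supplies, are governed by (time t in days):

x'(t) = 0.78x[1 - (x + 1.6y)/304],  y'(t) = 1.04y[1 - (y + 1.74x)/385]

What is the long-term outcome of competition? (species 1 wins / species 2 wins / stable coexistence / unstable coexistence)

Compare the nullcline intercepts: K1/α12 = 304/1.6 = 190 < K2 = 385; K2/α21 = 385/1.74 = 221 < K1 = 304.
Since both are reversed, neither can invade when rare; the interior point is a saddle.

unstable coexistence (outcome depends on initial conditions)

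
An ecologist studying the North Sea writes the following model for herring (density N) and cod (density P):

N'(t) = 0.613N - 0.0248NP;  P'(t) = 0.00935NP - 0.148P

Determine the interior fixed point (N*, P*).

N* ≈ 15.8, P* ≈ 24.7

Set dP/dt = 0 with P > 0: 0.00935N - 0.148 = 0, so N* = 0.148/0.00935 = 15.8.
Set dN/dt = 0 with N > 0: 0.613 - 0.0248P = 0, so P* = 0.613/0.0248 = 24.7.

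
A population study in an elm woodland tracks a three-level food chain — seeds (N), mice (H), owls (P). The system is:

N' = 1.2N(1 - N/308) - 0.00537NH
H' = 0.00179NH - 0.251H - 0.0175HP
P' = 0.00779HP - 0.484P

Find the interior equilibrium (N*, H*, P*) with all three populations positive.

From dP/dt = 0: 0.00779H* = 0.484, so H* = 62.1.
From dN/dt = 0: 1.2(1 - N*/308) = 0.00537·62.1, giving N* = 308·(1 - 0.278) = 222.
From dH/dt = 0: 0.00179·222 - 0.251 = 0.0175P*, so P* = 0.147/0.0175 = 8.4.

N* ≈ 222, H* ≈ 62.1, P* ≈ 8.4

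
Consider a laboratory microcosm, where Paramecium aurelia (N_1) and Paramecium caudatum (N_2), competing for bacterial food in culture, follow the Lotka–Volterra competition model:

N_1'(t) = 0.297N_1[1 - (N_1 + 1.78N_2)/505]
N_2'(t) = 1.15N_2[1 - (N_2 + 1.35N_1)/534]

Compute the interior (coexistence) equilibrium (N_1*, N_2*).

N_1* ≈ 318, N_2* ≈ 105

Setting both brackets to zero gives the nullclines N_1 + 1.78N_2 = 505 and 1.35N_1 + N_2 = 534.
Substituting N_2 = 534 - 1.35N_1 into the first: N_1(1 - 1.78·1.35) = 505 - 1.78·534.
So N_1* = -446/-1.4 = 318, and then N_2* = 534 - 1.35·318 = 105.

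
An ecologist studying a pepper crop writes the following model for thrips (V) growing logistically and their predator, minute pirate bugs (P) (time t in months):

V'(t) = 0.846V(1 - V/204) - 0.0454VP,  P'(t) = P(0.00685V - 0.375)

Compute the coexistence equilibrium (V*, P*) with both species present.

V* ≈ 54.7, P* ≈ 13.6

From dP/dt = 0 with P > 0: 0.00685V* = 0.375, so V* = 54.7.
Substitute into dV/dt = 0: 0.846(1 - 54.7/204) = 0.0454P*.
The bracket is 0.732, giving P* = 0.619/0.0454 = 13.6.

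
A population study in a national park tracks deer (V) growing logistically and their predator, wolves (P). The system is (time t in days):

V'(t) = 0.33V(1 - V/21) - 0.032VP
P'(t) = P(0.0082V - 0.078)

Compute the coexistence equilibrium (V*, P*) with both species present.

From dP/dt = 0 with P > 0: 0.0082V* = 0.078, so V* = 9.51.
Substitute into dV/dt = 0: 0.33(1 - 9.51/21) = 0.032P*.
The bracket is 0.547, giving P* = 0.181/0.032 = 5.64.

V* ≈ 9.51, P* ≈ 5.64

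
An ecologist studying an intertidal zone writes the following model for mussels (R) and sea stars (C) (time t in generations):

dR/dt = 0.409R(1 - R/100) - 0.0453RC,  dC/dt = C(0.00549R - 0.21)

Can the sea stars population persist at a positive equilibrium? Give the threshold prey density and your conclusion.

The predator equation gives dC/dt > 0 only when R > 0.21/0.00549 = 38.3.
Without the predator, R → K = 100. Since 100 > 38.3, the predator can invade and persist.

Threshold R = 38.3; K > 38.3, so yes, the predator persists.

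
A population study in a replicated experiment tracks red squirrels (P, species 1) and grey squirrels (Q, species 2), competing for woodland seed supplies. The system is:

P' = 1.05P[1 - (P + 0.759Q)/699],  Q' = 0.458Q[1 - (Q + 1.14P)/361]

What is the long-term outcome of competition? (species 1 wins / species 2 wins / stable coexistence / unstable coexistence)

Compare the nullcline intercepts: K1/α12 = 699/0.759 = 921 > K2 = 361; K2/α21 = 361/1.14 = 317 < K1 = 699.
Since the inequalities point opposite ways, species 1 can invade but species 2 cannot.

species 1 excludes species 2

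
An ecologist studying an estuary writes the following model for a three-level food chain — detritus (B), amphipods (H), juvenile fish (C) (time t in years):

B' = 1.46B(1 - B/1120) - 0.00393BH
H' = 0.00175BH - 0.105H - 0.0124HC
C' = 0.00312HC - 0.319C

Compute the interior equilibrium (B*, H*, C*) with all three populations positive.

From dC/dt = 0: 0.00312H* = 0.319, so H* = 102.
From dB/dt = 0: 1.46(1 - B*/1120) = 0.00393·102, giving B* = 1120·(1 - 0.275) = 812.
From dH/dt = 0: 0.00175·812 - 0.105 = 0.0124C*, so C* = 1.32/0.0124 = 106.

B* ≈ 812, H* ≈ 102, C* ≈ 106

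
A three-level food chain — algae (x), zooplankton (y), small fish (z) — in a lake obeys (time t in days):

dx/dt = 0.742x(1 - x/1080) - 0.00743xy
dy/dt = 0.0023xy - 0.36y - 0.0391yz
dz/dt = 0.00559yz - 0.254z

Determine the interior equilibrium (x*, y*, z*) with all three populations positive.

x* ≈ 589, y* ≈ 45.4, z* ≈ 25.4

From dz/dt = 0: 0.00559y* = 0.254, so y* = 45.4.
From dx/dt = 0: 0.742(1 - x*/1080) = 0.00743·45.4, giving x* = 1080·(1 - 0.455) = 589.
From dy/dt = 0: 0.0023·589 - 0.36 = 0.0391z*, so z* = 0.994/0.0391 = 25.4.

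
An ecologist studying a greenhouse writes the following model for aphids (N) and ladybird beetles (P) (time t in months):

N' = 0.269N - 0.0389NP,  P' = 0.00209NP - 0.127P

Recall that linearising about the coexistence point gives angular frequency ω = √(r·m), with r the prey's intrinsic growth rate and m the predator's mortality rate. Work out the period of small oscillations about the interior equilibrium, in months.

T ≈ 34 months

Here r = 0.269 and m = 0.127, so r·m = 0.0342.
ω = √0.0342 = 0.185 per month, hence T = 2π/ω ≈ 34 months.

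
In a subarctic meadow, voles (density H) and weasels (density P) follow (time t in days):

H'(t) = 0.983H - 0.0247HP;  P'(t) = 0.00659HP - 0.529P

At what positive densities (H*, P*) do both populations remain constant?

H* ≈ 80.3, P* ≈ 39.8

Set dP/dt = 0 with P > 0: 0.00659H - 0.529 = 0, so H* = 0.529/0.00659 = 80.3.
Set dH/dt = 0 with H > 0: 0.983 - 0.0247P = 0, so P* = 0.983/0.0247 = 39.8.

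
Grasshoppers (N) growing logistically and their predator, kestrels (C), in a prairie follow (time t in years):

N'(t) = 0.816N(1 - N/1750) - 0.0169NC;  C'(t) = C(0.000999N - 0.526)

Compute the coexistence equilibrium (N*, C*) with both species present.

N* ≈ 527, C* ≈ 33.8

From dC/dt = 0 with C > 0: 0.000999N* = 0.526, so N* = 527.
Substitute into dN/dt = 0: 0.816(1 - 527/1750) = 0.0169C*.
The bracket is 0.699, giving C* = 0.57/0.0169 = 33.8.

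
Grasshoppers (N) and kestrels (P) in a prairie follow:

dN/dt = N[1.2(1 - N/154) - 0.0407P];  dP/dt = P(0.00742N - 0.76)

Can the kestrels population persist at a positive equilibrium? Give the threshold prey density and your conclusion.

Threshold N = 102; K > 102, so yes, the predator persists.

The predator equation gives dP/dt > 0 only when N > 0.76/0.00742 = 102.
Without the predator, N → K = 154. Since 154 > 102, the predator can invade and persist.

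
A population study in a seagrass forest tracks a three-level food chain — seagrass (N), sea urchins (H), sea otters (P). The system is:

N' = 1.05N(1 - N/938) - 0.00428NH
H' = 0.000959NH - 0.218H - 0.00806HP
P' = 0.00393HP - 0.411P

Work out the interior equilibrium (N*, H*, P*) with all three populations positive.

From dP/dt = 0: 0.00393H* = 0.411, so H* = 105.
From dN/dt = 0: 1.05(1 - N*/938) = 0.00428·105, giving N* = 938·(1 - 0.426) = 538.
From dH/dt = 0: 0.000959·538 - 0.218 = 0.00806P*, so P* = 0.298/0.00806 = 37.

N* ≈ 538, H* ≈ 105, P* ≈ 37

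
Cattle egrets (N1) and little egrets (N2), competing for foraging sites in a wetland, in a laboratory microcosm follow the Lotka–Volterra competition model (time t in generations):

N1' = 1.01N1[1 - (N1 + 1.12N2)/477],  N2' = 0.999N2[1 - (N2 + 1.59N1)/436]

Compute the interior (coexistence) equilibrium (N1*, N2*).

N1* ≈ 14.5, N2* ≈ 413

Setting both brackets to zero gives the nullclines N1 + 1.12N2 = 477 and 1.59N1 + N2 = 436.
Substituting N2 = 436 - 1.59N1 into the first: N1(1 - 1.12·1.59) = 477 - 1.12·436.
So N1* = -11.3/-0.781 = 14.5, and then N2* = 436 - 1.59·14.5 = 413.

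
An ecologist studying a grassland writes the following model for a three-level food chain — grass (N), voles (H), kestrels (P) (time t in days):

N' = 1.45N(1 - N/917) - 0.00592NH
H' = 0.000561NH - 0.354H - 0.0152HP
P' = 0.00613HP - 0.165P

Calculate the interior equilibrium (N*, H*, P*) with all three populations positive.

From dP/dt = 0: 0.00613H* = 0.165, so H* = 26.9.
From dN/dt = 0: 1.45(1 - N*/917) = 0.00592·26.9, giving N* = 917·(1 - 0.11) = 816.
From dH/dt = 0: 0.000561·816 - 0.354 = 0.0152P*, so P* = 0.104/0.0152 = 6.84.

N* ≈ 816, H* ≈ 26.9, P* ≈ 6.84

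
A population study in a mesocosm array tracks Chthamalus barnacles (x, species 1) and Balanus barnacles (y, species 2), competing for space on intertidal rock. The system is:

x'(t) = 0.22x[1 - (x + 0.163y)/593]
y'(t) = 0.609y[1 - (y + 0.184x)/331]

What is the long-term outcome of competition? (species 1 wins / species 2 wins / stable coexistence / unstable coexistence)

stable coexistence

Compare the nullcline intercepts: K1/α12 = 593/0.163 = 3640 > K2 = 331; K2/α21 = 331/0.184 = 1800 > K1 = 593.
Since both inequalities hold, each species can invade when rare, so the interior equilibrium is stable.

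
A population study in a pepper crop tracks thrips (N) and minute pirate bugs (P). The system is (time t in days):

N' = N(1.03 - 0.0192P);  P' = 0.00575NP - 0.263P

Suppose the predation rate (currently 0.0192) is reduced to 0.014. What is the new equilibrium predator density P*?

P* ≈ 73.6

At the interior fixed point, setting dN/dt = 0 with N > 0 fixes P* = (prey growth rate)/(NP coefficient) — independent of the other coefficients.
With the change, P* = 1.03/0.014 = 73.6; it rises from 53.6.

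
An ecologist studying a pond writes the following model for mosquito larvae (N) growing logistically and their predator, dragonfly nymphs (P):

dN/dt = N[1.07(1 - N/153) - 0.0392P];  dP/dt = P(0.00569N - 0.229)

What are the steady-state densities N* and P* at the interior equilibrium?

N* ≈ 40.2, P* ≈ 20.1

From dP/dt = 0 with P > 0: 0.00569N* = 0.229, so N* = 40.2.
Substitute into dN/dt = 0: 1.07(1 - 40.2/153) = 0.0392P*.
The bracket is 0.737, giving P* = 0.789/0.0392 = 20.1.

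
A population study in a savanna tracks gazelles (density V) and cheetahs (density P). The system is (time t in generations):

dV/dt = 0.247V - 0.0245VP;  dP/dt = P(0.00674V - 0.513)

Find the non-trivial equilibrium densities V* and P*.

V* ≈ 76.1, P* ≈ 10.1

Set dP/dt = 0 with P > 0: 0.00674V - 0.513 = 0, so V* = 0.513/0.00674 = 76.1.
Set dV/dt = 0 with V > 0: 0.247 - 0.0245P = 0, so P* = 0.247/0.0245 = 10.1.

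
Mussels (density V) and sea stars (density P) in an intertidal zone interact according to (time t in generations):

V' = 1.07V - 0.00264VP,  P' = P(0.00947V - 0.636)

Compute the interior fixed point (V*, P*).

V* ≈ 67.2, P* ≈ 405

Set dP/dt = 0 with P > 0: 0.00947V - 0.636 = 0, so V* = 0.636/0.00947 = 67.2.
Set dV/dt = 0 with V > 0: 1.07 - 0.00264P = 0, so P* = 1.07/0.00264 = 405.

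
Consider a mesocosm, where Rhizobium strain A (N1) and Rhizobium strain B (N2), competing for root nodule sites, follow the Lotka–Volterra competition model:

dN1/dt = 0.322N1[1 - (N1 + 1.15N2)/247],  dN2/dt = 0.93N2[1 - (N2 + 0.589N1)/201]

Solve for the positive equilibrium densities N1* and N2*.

Setting both brackets to zero gives the nullclines N1 + 1.15N2 = 247 and 0.589N1 + N2 = 201.
Substituting N2 = 201 - 0.589N1 into the first: N1(1 - 1.15·0.589) = 247 - 1.15·201.
So N1* = 15.9/0.323 = 49.1, and then N2* = 201 - 0.589·49.1 = 172.

N1* ≈ 49.1, N2* ≈ 172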